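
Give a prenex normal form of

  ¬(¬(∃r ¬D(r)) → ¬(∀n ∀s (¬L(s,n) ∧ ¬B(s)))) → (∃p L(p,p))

∃r ∃n ∃s ∃p (¬D(r) ∨ L(s,n) ∨ B(s) ∨ L(p,p))

Rewrite implications/biconditionals: A → B as ¬A ∨ B.
  ¬¬(¬¬(∃r ¬D(r)) ∨ ¬(∀n ∀s (¬L(s,n) ∧ ¬B(s)))) ∨ (∃p L(p,p))
Drive negations inward (¬∀x A ≡ ∃x ¬A, ¬∃x A ≡ ∀x ¬A, De Morgan for ∧/∨):
  (∃r ¬D(r)) ∨ (∃n ∃s (L(s,n) ∨ B(s))) ∨ (∃p L(p,p))
Pull the quantifiers to the front (each side's bound variable is not free in the other side):
  ∃r ∃n ∃s ∃p (¬D(r) ∨ L(s,n) ∨ B(s) ∨ L(p,p))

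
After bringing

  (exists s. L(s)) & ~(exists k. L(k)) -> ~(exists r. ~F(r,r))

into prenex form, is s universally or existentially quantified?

universal

Rewrite implications/biconditionals: A → B as ¬A ∨ B.
  ~((exists s. L(s)) & ~(exists k. L(k))) | ~(exists r. ~F(r,r))
Move each ¬ inward, flipping quantifiers it crosses:
  (forall s. ~L(s)) | (exists k. L(k)) | (forall r. F(r,r))
Finally move all quantifiers to the prefix:
  forall s. exists k. forall r. (~L(s) | L(k) | F(r,r))
The quantifier exists s sits under an odd number of negations (counting the antecedent side of each →), so it flips to forall s.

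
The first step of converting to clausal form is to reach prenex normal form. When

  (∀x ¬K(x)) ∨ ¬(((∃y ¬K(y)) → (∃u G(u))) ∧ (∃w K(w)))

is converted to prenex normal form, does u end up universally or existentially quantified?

First replace A → B with ¬A ∨ B.
  (∀x ¬K(x)) ∨ ¬((¬(∃y ¬K(y)) ∨ (∃u G(u))) ∧ (∃w K(w)))
Move each ¬ inward, flipping quantifiers it crosses:
  (∀x ¬K(x)) ∨ (∃y ¬K(y)) ∧ (∀u ¬G(u)) ∨ (∀w ¬K(w))
All bound variables are already distinct, so no renaming is needed.
Pull the quantifiers to the front (each side's bound variable is not free in the other side):
  ∀x ∃y ∀u ∀w (¬K(x) ∨ ¬K(y) ∧ ¬G(u) ∨ ¬K(w))
The quantifier ∃u sits under an odd number of negations (counting the antecedent side of each →), so it flips to ∀u.

universal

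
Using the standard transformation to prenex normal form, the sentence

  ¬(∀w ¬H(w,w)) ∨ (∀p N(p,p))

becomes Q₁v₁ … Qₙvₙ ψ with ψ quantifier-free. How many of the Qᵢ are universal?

Drive negations inward (¬∀x A ≡ ∃x ¬A, ¬∃x A ≡ ∀x ¬A, De Morgan for ∧/∨):
  (∃w H(w,w)) ∨ (∀p N(p,p))
Pull the quantifiers to the front (each side's bound variable is not free in the other side):
  ∃w ∀p (H(w,w) ∨ N(p,p))
The prefix is ∃w ∀p: 1 universal, 1 existential.

1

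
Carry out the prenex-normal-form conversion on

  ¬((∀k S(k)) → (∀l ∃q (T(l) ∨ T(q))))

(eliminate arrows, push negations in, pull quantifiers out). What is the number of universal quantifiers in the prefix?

2

First replace A → B with ¬A ∨ B.
  ¬(¬(∀k S(k)) ∨ (∀l ∃q (T(l) ∨ T(q))))
Push ¬ through the quantifiers and connectives to reach negation normal form:
  (∀k S(k)) ∧ (∃l ∀q (¬T(l) ∧ ¬T(q)))
All bound variables are already distinct, so no renaming is needed.
Finally move all quantifiers to the prefix:
  ∀k ∃l ∀q (S(k) ∧ ¬T(l) ∧ ¬T(q))
The prefix is ∀k ∃l ∀q: 2 universal, 1 existential.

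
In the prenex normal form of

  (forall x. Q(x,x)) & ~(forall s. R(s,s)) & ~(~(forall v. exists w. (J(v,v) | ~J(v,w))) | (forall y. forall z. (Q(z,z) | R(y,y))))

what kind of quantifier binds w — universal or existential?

existential

Move each ¬ inward, flipping quantifiers it crosses:
  (forall x. Q(x,x)) & (exists s. ~R(s,s)) & (forall v. exists w. (J(v,v) | ~J(v,w))) & (exists y. exists z. (~Q(z,z) & ~R(y,y)))
All bound variables are already distinct, so no renaming is needed.
Extract every quantifier outward, since the variables are now distinct and don't occur free across branches:
  forall x. exists s. forall v. exists w. exists y. exists z. (Q(x,x) & ~R(s,s) & (J(v,v) | ~J(v,w)) & ~Q(z,z) & ~R(y,y))
The quantifier exists w sits under an even number of negations, so it remains existential.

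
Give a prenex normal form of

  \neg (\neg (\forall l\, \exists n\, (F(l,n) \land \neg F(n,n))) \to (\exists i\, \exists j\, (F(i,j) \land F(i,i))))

First replace A → B with ¬A ∨ B.
  \neg (\neg \neg (\forall l\, \exists n\, (F(l,n) \land \neg F(n,n))) \lor (\exists i\, \exists j\, (F(i,j) \land F(i,i))))
Move each ¬ inward, flipping quantifiers it crosses:
  (\exists l\, \forall n\, (\neg F(l,n) \lor F(n,n))) \land (\forall i\, \forall j\, (\neg F(i,j) \lor \neg F(i,i)))
All bound variables are already distinct, so no renaming is needed.
Extract every quantifier outward, since the variables are now distinct and don't occur free across branches:
  \exists l\, \forall n\, \forall i\, \forall j\, ((\neg F(l,n) \lor F(n,n)) \land (\neg F(i,j) \lor \neg F(i,i)))

\exists l\, \forall n\, \forall i\, \forall j\, ((\neg F(l,n) \lor F(n,n)) \land (\neg F(i,j) \lor \neg F(i,i)))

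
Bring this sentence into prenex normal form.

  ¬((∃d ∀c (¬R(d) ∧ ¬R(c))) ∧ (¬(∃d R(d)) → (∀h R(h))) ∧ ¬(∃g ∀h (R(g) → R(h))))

Rewrite implications/biconditionals: A → B as ¬A ∨ B.
  ¬((∃d ∀c (¬R(d) ∧ ¬R(c))) ∧ (¬¬(∃d R(d)) ∨ (∀h R(h))) ∧ ¬(∃g ∀h (¬R(g) ∨ R(h))))
Drive negations inward (¬∀x A ≡ ∃x ¬A, ¬∃x A ≡ ∀x ¬A, De Morgan for ∧/∨):
  (∀d ∃c (R(d) ∨ R(c))) ∨ (∀d ¬R(d)) ∧ (∃h ¬R(h)) ∨ (∃g ∀h (¬R(g) ∨ R(h)))
Give each quantifier a distinct variable: d↦y, h↦v1.
  (∀d ∃c (R(d) ∨ R(c))) ∨ (∀y ¬R(y)) ∧ (∃h ¬R(h)) ∨ (∃g ∀v1 (¬R(g) ∨ R(v1)))
Pull the quantifiers to the front (each side's bound variable is not free in the other side):
  ∀d ∃c ∀y ∃h ∃g ∀v1 (R(d) ∨ R(c) ∨ ¬R(y) ∧ ¬R(h) ∨ ¬R(g) ∨ R(v1))

∀d ∃c ∀y ∃h ∃g ∀v1 (R(d) ∨ R(c) ∨ ¬R(y) ∧ ¬R(h) ∨ ¬R(g) ∨ R(v1))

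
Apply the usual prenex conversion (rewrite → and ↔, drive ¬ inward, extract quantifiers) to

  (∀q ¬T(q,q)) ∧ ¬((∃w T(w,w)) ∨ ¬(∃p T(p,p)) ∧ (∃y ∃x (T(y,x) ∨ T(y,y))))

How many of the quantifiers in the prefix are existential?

1

Push ¬ through the quantifiers and connectives to reach negation normal form:
  (∀q ¬T(q,q)) ∧ (∀w ¬T(w,w)) ∧ ((∃p T(p,p)) ∨ (∀y ∀x (¬T(y,x) ∧ ¬T(y,y))))
All bound variables are already distinct, so no renaming is needed.
Finally move all quantifiers to the prefix:
  ∀q ∀w ∃p ∀y ∀x (¬T(q,q) ∧ ¬T(w,w) ∧ (T(p,p) ∨ ¬T(y,x) ∧ ¬T(y,y)))
The prefix is ∀q ∀w ∃p ∀y ∀x: 4 universal, 1 existential.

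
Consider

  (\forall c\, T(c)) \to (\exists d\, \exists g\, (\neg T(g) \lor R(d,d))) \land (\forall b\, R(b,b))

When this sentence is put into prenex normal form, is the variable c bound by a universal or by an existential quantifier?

Rewrite implications/biconditionals: A → B as ¬A ∨ B.
  \neg (\forall c\, T(c)) \lor (\exists d\, \exists g\, (\neg T(g) \lor R(d,d))) \land (\forall b\, R(b,b))
Drive negations inward (¬∀x A ≡ ∃x ¬A, ¬∃x A ≡ ∀x ¬A, De Morgan for ∧/∨):
  (\exists c\, \neg T(c)) \lor (\exists d\, \exists g\, (\neg T(g) \lor R(d,d))) \land (\forall b\, R(b,b))
All bound variables are already distinct, so no renaming is needed.
Pull the quantifiers to the front (each side's bound variable is not free in the other side):
  \exists c\, \exists d\, \exists g\, \forall b\, (\neg T(c) \lor (\neg T(g) \lor R(d,d)) \land R(b,b))
The quantifier \forall c sits under an odd number of negations (counting the antecedent side of each →), so it flips to \exists c.

existential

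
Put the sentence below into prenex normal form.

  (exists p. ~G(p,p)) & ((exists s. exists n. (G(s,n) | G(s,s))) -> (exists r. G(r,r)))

Rewrite implications/biconditionals: A → B as ¬A ∨ B.
  (exists p. ~G(p,p)) & (~(exists s. exists n. (G(s,n) | G(s,s))) | (exists r. G(r,r)))
Move each ¬ inward, flipping quantifiers it crosses:
  (exists p. ~G(p,p)) & ((forall s. forall n. (~G(s,n) & ~G(s,s))) | (exists r. G(r,r)))
All bound variables are already distinct, so no renaming is needed.
Pull the quantifiers to the front (each side's bound variable is not free in the other side):
  exists p. forall s. forall n. exists r. (~G(p,p) & (~G(s,n) & ~G(s,s) | G(r,r)))

exists p. forall s. forall n. exists r. (~G(p,p) & (~G(s,n) & ~G(s,s) | G(r,r)))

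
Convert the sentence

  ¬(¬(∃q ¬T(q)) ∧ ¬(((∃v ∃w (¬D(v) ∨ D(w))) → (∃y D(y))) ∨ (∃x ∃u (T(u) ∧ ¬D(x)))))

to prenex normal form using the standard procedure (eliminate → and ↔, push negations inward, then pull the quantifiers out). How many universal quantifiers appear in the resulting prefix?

2

Eliminate → and ↔ using ¬ and ∨.
  ¬(¬(∃q ¬T(q)) ∧ ¬(¬(∃v ∃w (¬D(v) ∨ D(w))) ∨ (∃y D(y)) ∨ (∃x ∃u (T(u) ∧ ¬D(x)))))
Drive negations inward (¬∀x A ≡ ∃x ¬A, ¬∃x A ≡ ∀x ¬A, De Morgan for ∧/∨):
  (∃q ¬T(q)) ∨ (∀v ∀w (D(v) ∧ ¬D(w))) ∨ (∃y D(y)) ∨ (∃x ∃u (T(u) ∧ ¬D(x)))
All bound variables are already distinct, so no renaming is needed.
Finally move all quantifiers to the prefix:
  ∃q ∀v ∀w ∃y ∃x ∃u (¬T(q) ∨ D(v) ∧ ¬D(w) ∨ D(y) ∨ T(u) ∧ ¬D(x))
The prefix is ∃q ∀v ∀w ∃y ∃x ∃u: 2 universal, 4 existential.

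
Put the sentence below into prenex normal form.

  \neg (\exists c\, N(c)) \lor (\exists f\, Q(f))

Drive negations inward (¬∀x A ≡ ∃x ¬A, ¬∃x A ≡ ∀x ¬A, De Morgan for ∧/∨):
  (\forall c\, \neg N(c)) \lor (\exists f\, Q(f))
All bound variables are already distinct, so no renaming is needed.
Finally move all quantifiers to the prefix:
  \forall c\, \exists f\, (\neg N(c) \lor Q(f))

\forall c\, \exists f\, (\neg N(c) \lor Q(f))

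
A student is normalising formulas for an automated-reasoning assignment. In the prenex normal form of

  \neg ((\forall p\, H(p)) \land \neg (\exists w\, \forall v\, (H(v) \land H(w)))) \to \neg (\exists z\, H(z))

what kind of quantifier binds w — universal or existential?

universal

Rewrite implications/biconditionals: A → B as ¬A ∨ B.
  \neg \neg ((\forall p\, H(p)) \land \neg (\exists w\, \forall v\, (H(v) \land H(w)))) \lor \neg (\exists z\, H(z))
Move each ¬ inward, flipping quantifiers it crosses:
  (\forall p\, H(p)) \land (\forall w\, \exists v\, (\neg H(v) \lor \neg H(w))) \lor (\forall z\, \neg H(z))
Extract every quantifier outward, since the variables are now distinct and don't occur free across branches:
  \forall p\, \forall w\, \exists v\, \forall z\, (H(p) \land (\neg H(v) \lor \neg H(w)) \lor \neg H(z))
The quantifier \exists w sits under an odd number of negations (counting the antecedent side of each →), so it flips to \forall w.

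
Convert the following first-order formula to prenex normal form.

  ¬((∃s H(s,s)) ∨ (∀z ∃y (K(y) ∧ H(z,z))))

Move each ¬ inward, flipping quantifiers it crosses:
  (∀s ¬H(s,s)) ∧ (∃z ∀y (¬K(y) ∨ ¬H(z,z)))
All bound variables are already distinct, so no renaming is needed.
Finally move all quantifiers to the prefix:
  ∀s ∃z ∀y (¬H(s,s) ∧ (¬K(y) ∨ ¬H(z,z)))

∀s ∃z ∀y (¬H(s,s) ∧ (¬K(y) ∨ ¬H(z,z)))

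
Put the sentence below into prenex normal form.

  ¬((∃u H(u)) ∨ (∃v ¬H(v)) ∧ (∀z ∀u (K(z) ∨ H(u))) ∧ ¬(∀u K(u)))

∀u ∀v ∃z ∃r ∀u1 (¬H(u) ∧ (H(v) ∨ ¬K(z) ∧ ¬H(r) ∨ K(u1)))

Push ¬ through the quantifiers and connectives to reach negation normal form:
  (∀u ¬H(u)) ∧ ((∀v H(v)) ∨ (∃z ∃u (¬K(z) ∧ ¬H(u))) ∨ (∀u K(u)))
Rename bound variables to avoid capture: u↦r, u↦u1.
  (∀u ¬H(u)) ∧ ((∀v H(v)) ∨ (∃z ∃r (¬K(z) ∧ ¬H(r))) ∨ (∀u1 K(u1)))
Pull the quantifiers to the front (each side's bound variable is not free in the other side):
  ∀u ∀v ∃z ∃r ∀u1 (¬H(u) ∧ (H(v) ∨ ¬K(z) ∧ ¬H(r) ∨ K(u1)))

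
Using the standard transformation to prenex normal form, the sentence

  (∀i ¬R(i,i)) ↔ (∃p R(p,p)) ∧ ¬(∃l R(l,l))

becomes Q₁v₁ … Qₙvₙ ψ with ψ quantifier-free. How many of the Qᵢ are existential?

3

First replace A → B with ¬A ∨ B; A ↔ B as (¬A ∨ B) ∧ (¬B ∨ A).
  (¬(∀i ¬R(i,i)) ∨ (∃p R(p,p)) ∧ ¬(∃l R(l,l))) ∧ (¬((∃p R(p,p)) ∧ ¬(∃l R(l,l))) ∨ (∀i ¬R(i,i)))
Push ¬ through the quantifiers and connectives to reach negation normal form:
  ((∃i R(i,i)) ∨ (∃p R(p,p)) ∧ (∀l ¬R(l,l))) ∧ ((∀p ¬R(p,p)) ∨ (∃l R(l,l)) ∨ (∀i ¬R(i,i)))
Give each quantifier a distinct variable: p↦w, l↦c, i↦z.
  ((∃i R(i,i)) ∨ (∃p R(p,p)) ∧ (∀l ¬R(l,l))) ∧ ((∀w ¬R(w,w)) ∨ (∃c R(c,c)) ∨ (∀z ¬R(z,z)))
Pull the quantifiers to the front (each side's bound variable is not free in the other side):
  ∃i ∃p ∀l ∀w ∃c ∀z ((R(i,i) ∨ R(p,p) ∧ ¬R(l,l)) ∧ (¬R(w,w) ∨ R(c,c) ∨ ¬R(z,z)))
The prefix is ∃i ∃p ∀l ∀w ∃c ∀z: 3 universal, 3 existential.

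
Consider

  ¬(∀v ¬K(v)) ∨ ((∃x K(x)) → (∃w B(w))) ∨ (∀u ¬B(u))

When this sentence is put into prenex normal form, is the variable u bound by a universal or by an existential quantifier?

universal

First replace A → B with ¬A ∨ B.
  ¬(∀v ¬K(v)) ∨ ¬(∃x K(x)) ∨ (∃w B(w)) ∨ (∀u ¬B(u))
Push ¬ through the quantifiers and connectives to reach negation normal form:
  (∃v K(v)) ∨ (∀x ¬K(x)) ∨ (∃w B(w)) ∨ (∀u ¬B(u))
All bound variables are already distinct, so no renaming is needed.
Finally move all quantifiers to the prefix:
  ∃v ∀x ∃w ∀u (K(v) ∨ ¬K(x) ∨ B(w) ∨ ¬B(u))
The quantifier ∀u sits under an even number of negations (counting the antecedent side of each →), so it remains universal.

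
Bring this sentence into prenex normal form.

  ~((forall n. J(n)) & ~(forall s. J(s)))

exists n. forall s. (~J(n) | J(s))

Push ¬ through the quantifiers and connectives to reach negation normal form:
  (exists n. ~J(n)) | (forall s. J(s))
All bound variables are already distinct, so no renaming is needed.
Pull the quantifiers to the front (each side's bound variable is not free in the other side):
  exists n. forall s. (~J(n) | J(s))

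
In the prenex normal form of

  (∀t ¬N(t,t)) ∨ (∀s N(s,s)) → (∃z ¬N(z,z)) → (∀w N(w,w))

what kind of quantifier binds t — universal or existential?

existential

Eliminate → and ↔ using ¬ and ∨.
  ¬((∀t ¬N(t,t)) ∨ (∀s N(s,s))) ∨ ¬(∃z ¬N(z,z)) ∨ (∀w N(w,w))
Drive negations inward (¬∀x A ≡ ∃x ¬A, ¬∃x A ≡ ∀x ¬A, De Morgan for ∧/∨):
  (∃t N(t,t)) ∧ (∃s ¬N(s,s)) ∨ (∀z N(z,z)) ∨ (∀w N(w,w))
Pull the quantifiers to the front (each side's bound variable is not free in the other side):
  ∃t ∃s ∀z ∀w (N(t,t) ∧ ¬N(s,s) ∨ N(z,z) ∨ N(w,w))
The quantifier ∀t sits under an odd number of negations (counting the antecedent side of each →), so it flips to ∃t.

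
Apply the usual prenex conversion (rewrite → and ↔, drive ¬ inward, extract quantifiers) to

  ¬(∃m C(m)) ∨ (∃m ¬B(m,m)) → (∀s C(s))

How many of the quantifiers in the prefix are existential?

1

Eliminate → and ↔ using ¬ and ∨.
  ¬(¬(∃m C(m)) ∨ (∃m ¬B(m,m))) ∨ (∀s C(s))
Move each ¬ inward, flipping quantifiers it crosses:
  (∃m C(m)) ∧ (∀m B(m,m)) ∨ (∀s C(s))
Give each quantifier a distinct variable: m↦a.
  (∃m C(m)) ∧ (∀a B(a,a)) ∨ (∀s C(s))
Pull the quantifiers to the front (each side's bound variable is not free in the other side):
  ∃m ∀a ∀s (C(m) ∧ B(a,a) ∨ C(s))
The prefix is ∃m ∀a ∀s: 2 universal, 1 existential.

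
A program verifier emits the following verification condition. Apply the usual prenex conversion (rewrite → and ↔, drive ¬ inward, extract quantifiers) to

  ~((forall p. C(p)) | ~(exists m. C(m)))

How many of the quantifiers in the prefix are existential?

2

Move each ¬ inward, flipping quantifiers it crosses:
  (exists p. ~C(p)) & (exists m. C(m))
All bound variables are already distinct, so no renaming is needed.
Pull the quantifiers to the front (each side's bound variable is not free in the other side):
  exists p. exists m. (~C(p) & C(m))
The prefix is exists p exists m: 0 universal, 2 existential.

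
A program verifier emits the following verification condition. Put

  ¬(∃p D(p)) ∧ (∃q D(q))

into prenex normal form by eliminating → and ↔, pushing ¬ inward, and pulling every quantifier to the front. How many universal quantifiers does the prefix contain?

Push ¬ through the quantifiers and connectives to reach negation normal form:
  (∀p ¬D(p)) ∧ (∃q D(q))
All bound variables are already distinct, so no renaming is needed.
Extract every quantifier outward, since the variables are now distinct and don't occur free across branches:
  ∀p ∃q (¬D(p) ∧ D(q))
The prefix is ∀p ∃q: 1 universal, 1 existential.

1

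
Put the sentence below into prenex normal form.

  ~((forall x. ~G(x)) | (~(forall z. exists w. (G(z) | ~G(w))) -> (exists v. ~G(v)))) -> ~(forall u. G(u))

forall x. forall z. exists w. exists v. exists u. (~G(x) | G(z) | ~G(w) | ~G(v) | ~G(u))

Rewrite implications/biconditionals: A → B as ¬A ∨ B.
  ~~((forall x. ~G(x)) | ~~(forall z. exists w. (G(z) | ~G(w))) | (exists v. ~G(v))) | ~(forall u. G(u))
Move each ¬ inward, flipping quantifiers it crosses:
  (forall x. ~G(x)) | (forall z. exists w. (G(z) | ~G(w))) | (exists v. ~G(v)) | (exists u. ~G(u))
Finally move all quantifiers to the prefix:
  forall x. forall z. exists w. exists v. exists u. (~G(x) | G(z) | ~G(w) | ~G(v) | ~G(u))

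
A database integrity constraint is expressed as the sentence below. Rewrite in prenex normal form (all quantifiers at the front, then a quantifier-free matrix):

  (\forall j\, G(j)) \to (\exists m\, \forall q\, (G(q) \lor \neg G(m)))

\exists j\, \exists m\, \forall q\, (\neg G(j) \lor G(q) \lor \neg G(m))

Eliminate → and ↔ using ¬ and ∨.
  \neg (\forall j\, G(j)) \lor (\exists m\, \forall q\, (G(q) \lor \neg G(m)))
Drive negations inward (¬∀x A ≡ ∃x ¬A, ¬∃x A ≡ ∀x ¬A, De Morgan for ∧/∨):
  (\exists j\, \neg G(j)) \lor (\exists m\, \forall q\, (G(q) \lor \neg G(m)))
Finally move all quantifiers to the prefix:
  \exists j\, \exists m\, \forall q\, (\neg G(j) \lor G(q) \lor \neg G(m))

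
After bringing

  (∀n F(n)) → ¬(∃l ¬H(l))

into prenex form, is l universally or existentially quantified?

First replace A → B with ¬A ∨ B.
  ¬(∀n F(n)) ∨ ¬(∃l ¬H(l))
Push ¬ through the quantifiers and connectives to reach negation normal form:
  (∃n ¬F(n)) ∨ (∀l H(l))
All bound variables are already distinct, so no renaming is needed.
Extract every quantifier outward, since the variables are now distinct and don't occur free across branches:
  ∃n ∀l (¬F(n) ∨ H(l))
The quantifier ∃l sits under an odd number of negations (counting the antecedent side of each →), so it flips to ∀l.

universal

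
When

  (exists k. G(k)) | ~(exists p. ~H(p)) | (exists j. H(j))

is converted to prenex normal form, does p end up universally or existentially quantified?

Move each ¬ inward, flipping quantifiers it crosses:
  (exists k. G(k)) | (forall p. H(p)) | (exists j. H(j))
All bound variables are already distinct, so no renaming is needed.
Finally move all quantifiers to the prefix:
  exists k. forall p. exists j. (G(k) | H(p) | H(j))
The quantifier exists p sits under an odd number of negations, so it flips to forall p.

universal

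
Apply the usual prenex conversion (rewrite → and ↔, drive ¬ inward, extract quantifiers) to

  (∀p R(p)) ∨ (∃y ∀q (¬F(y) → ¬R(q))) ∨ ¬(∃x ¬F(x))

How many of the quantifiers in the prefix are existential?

1

First replace A → B with ¬A ∨ B.
  (∀p R(p)) ∨ (∃y ∀q (¬¬F(y) ∨ ¬R(q))) ∨ ¬(∃x ¬F(x))
Move each ¬ inward, flipping quantifiers it crosses:
  (∀p R(p)) ∨ (∃y ∀q (F(y) ∨ ¬R(q))) ∨ (∀x F(x))
Finally move all quantifiers to the prefix:
  ∀p ∃y ∀q ∀x (R(p) ∨ F(y) ∨ ¬R(q) ∨ F(x))
The prefix is ∀p ∃y ∀q ∀x: 3 universal, 1 existential.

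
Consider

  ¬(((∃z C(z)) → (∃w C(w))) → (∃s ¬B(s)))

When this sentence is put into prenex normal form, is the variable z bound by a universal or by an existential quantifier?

Rewrite implications/biconditionals: A → B as ¬A ∨ B.
  ¬(¬(¬(∃z C(z)) ∨ (∃w C(w))) ∨ (∃s ¬B(s)))
Drive negations inward (¬∀x A ≡ ∃x ¬A, ¬∃x A ≡ ∀x ¬A, De Morgan for ∧/∨):
  ((∀z ¬C(z)) ∨ (∃w C(w))) ∧ (∀s B(s))
All bound variables are already distinct, so no renaming is needed.
Pull the quantifiers to the front (each side's bound variable is not free in the other side):
  ∀z ∃w ∀s ((¬C(z) ∨ C(w)) ∧ B(s))
The quantifier ∃z sits under an odd number of negations (counting the antecedent side of each →), so it flips to ∀z.

universal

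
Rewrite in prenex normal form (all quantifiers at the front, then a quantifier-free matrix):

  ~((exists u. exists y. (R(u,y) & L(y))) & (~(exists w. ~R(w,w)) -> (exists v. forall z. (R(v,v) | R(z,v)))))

forall u. forall y. forall w. forall v. exists z. (~R(u,y) | ~L(y) | R(w,w) & ~R(v,v) & ~R(z,v))

First replace A → B with ¬A ∨ B.
  ~((exists u. exists y. (R(u,y) & L(y))) & (~~(exists w. ~R(w,w)) | (exists v. forall z. (R(v,v) | R(z,v)))))
Push ¬ through the quantifiers and connectives to reach negation normal form:
  (forall u. forall y. (~R(u,y) | ~L(y))) | (forall w. R(w,w)) & (forall v. exists z. (~R(v,v) & ~R(z,v)))
Extract every quantifier outward, since the variables are now distinct and don't occur free across branches:
  forall u. forall y. forall w. forall v. exists z. (~R(u,y) | ~L(y) | R(w,w) & ~R(v,v) & ~R(z,v))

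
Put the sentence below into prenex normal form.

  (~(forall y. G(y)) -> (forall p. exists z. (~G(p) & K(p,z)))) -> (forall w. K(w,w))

exists y. exists p. forall z. forall w. (~G(y) & (G(p) | ~K(p,z)) | K(w,w))

Eliminate → and ↔ using ¬ and ∨.
  ~(~~(forall y. G(y)) | (forall p. exists z. (~G(p) & K(p,z)))) | (forall w. K(w,w))
Move each ¬ inward, flipping quantifiers it crosses:
  (exists y. ~G(y)) & (exists p. forall z. (G(p) | ~K(p,z))) | (forall w. K(w,w))
All bound variables are already distinct, so no renaming is needed.
Pull the quantifiers to the front (each side's bound variable is not free in the other side):
  exists y. exists p. forall z. forall w. (~G(y) & (G(p) | ~K(p,z)) | K(w,w))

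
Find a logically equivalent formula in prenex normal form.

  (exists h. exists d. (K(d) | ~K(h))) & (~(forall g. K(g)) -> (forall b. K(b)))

exists h. exists d. forall g. forall b. ((K(d) | ~K(h)) & (K(g) | K(b)))

Rewrite implications/biconditionals: A → B as ¬A ∨ B.
  (exists h. exists d. (K(d) | ~K(h))) & (~~(forall g. K(g)) | (forall b. K(b)))
Drive negations inward (¬∀x A ≡ ∃x ¬A, ¬∃x A ≡ ∀x ¬A, De Morgan for ∧/∨):
  (exists h. exists d. (K(d) | ~K(h))) & ((forall g. K(g)) | (forall b. K(b)))
All bound variables are already distinct, so no renaming is needed.
Pull the quantifiers to the front (each side's bound variable is not free in the other side):
  exists h. exists d. forall g. forall b. ((K(d) | ~K(h)) & (K(g) | K(b)))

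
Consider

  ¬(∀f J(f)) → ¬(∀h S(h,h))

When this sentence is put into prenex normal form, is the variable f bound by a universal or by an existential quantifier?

universal

First replace A → B with ¬A ∨ B.
  ¬¬(∀f J(f)) ∨ ¬(∀h S(h,h))
Move each ¬ inward, flipping quantifiers it crosses:
  (∀f J(f)) ∨ (∃h ¬S(h,h))
All bound variables are already distinct, so no renaming is needed.
Pull the quantifiers to the front (each side's bound variable is not free in the other side):
  ∀f ∃h (J(f) ∨ ¬S(h,h))
The quantifier ∀f sits under an even number of negations (counting the antecedent side of each →), so it remains universal.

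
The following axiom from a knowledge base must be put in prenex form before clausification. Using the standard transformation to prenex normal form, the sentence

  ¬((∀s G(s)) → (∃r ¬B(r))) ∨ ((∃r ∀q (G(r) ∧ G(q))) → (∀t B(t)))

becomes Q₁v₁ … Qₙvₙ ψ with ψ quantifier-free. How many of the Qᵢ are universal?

4

Rewrite implications/biconditionals: A → B as ¬A ∨ B.
  ¬(¬(∀s G(s)) ∨ (∃r ¬B(r))) ∨ ¬(∃r ∀q (G(r) ∧ G(q))) ∨ (∀t B(t))
Move each ¬ inward, flipping quantifiers it crosses:
  (∀s G(s)) ∧ (∀r B(r)) ∨ (∀r ∃q (¬G(r) ∨ ¬G(q))) ∨ (∀t B(t))
Give each quantifier a distinct variable: r↦b.
  (∀s G(s)) ∧ (∀r B(r)) ∨ (∀b ∃q (¬G(b) ∨ ¬G(q))) ∨ (∀t B(t))
Extract every quantifier outward, since the variables are now distinct and don't occur free across branches:
  ∀s ∀r ∀b ∃q ∀t (G(s) ∧ B(r) ∨ ¬G(b) ∨ ¬G(q) ∨ B(t))
The prefix is ∀s ∀r ∀b ∃q ∀t: 4 universal, 1 existential.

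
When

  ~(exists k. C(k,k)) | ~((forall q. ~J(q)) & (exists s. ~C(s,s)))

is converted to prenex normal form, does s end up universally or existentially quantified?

universal

Push ¬ through the quantifiers and connectives to reach negation normal form:
  (forall k. ~C(k,k)) | (exists q. J(q)) | (forall s. C(s,s))
Pull the quantifiers to the front (each side's bound variable is not free in the other side):
  forall k. exists q. forall s. (~C(k,k) | J(q) | C(s,s))
The quantifier exists s sits under an odd number of negations, so it flips to forall s.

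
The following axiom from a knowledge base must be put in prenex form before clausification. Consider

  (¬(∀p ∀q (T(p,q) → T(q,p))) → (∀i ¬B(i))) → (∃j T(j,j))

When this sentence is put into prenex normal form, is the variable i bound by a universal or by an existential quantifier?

First replace A → B with ¬A ∨ B.
  ¬(¬¬(∀p ∀q (¬T(p,q) ∨ T(q,p))) ∨ (∀i ¬B(i))) ∨ (∃j T(j,j))
Push ¬ through the quantifiers and connectives to reach negation normal form:
  (∃p ∃q (T(p,q) ∧ ¬T(q,p))) ∧ (∃i B(i)) ∨ (∃j T(j,j))
All bound variables are already distinct, so no renaming is needed.
Finally move all quantifiers to the prefix:
  ∃p ∃q ∃i ∃j (T(p,q) ∧ ¬T(q,p) ∧ B(i) ∨ T(j,j))
The quantifier ∀i sits under an odd number of negations (counting the antecedent side of each →), so it flips to ∃i.

existential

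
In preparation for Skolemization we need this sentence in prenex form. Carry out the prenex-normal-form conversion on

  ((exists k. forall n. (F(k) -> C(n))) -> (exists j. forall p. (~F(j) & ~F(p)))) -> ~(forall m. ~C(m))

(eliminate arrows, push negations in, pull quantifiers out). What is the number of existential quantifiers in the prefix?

3

First replace A → B with ¬A ∨ B.
  ~(~(exists k. forall n. (~F(k) | C(n))) | (exists j. forall p. (~F(j) & ~F(p)))) | ~(forall m. ~C(m))
Push ¬ through the quantifiers and connectives to reach negation normal form:
  (exists k. forall n. (~F(k) | C(n))) & (forall j. exists p. (F(j) | F(p))) | (exists m. C(m))
All bound variables are already distinct, so no renaming is needed.
Pull the quantifiers to the front (each side's bound variable is not free in the other side):
  exists k. forall n. forall j. exists p. exists m. ((~F(k) | C(n)) & (F(j) | F(p)) | C(m))
The prefix is exists k forall n forall j exists p exists m: 2 universal, 3 existential.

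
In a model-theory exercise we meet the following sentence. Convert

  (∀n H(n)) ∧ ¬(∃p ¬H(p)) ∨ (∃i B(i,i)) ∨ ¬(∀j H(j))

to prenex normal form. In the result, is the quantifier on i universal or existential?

existential

Drive negations inward (¬∀x A ≡ ∃x ¬A, ¬∃x A ≡ ∀x ¬A, De Morgan for ∧/∨):
  (∀n H(n)) ∧ (∀p H(p)) ∨ (∃i B(i,i)) ∨ (∃j ¬H(j))
Extract every quantifier outward, since the variables are now distinct and don't occur free across branches:
  ∀n ∀p ∃i ∃j (H(n) ∧ H(p) ∨ B(i,i) ∨ ¬H(j))
The quantifier ∃i sits under an even number of negations, so it remains existential.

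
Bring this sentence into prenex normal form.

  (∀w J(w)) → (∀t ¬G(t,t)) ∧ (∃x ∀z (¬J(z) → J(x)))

Rewrite implications/biconditionals: A → B as ¬A ∨ B.
  ¬(∀w J(w)) ∨ (∀t ¬G(t,t)) ∧ (∃x ∀z (¬¬J(z) ∨ J(x)))
Push ¬ through the quantifiers and connectives to reach negation normal form:
  (∃w ¬J(w)) ∨ (∀t ¬G(t,t)) ∧ (∃x ∀z (J(z) ∨ J(x)))
All bound variables are already distinct, so no renaming is needed.
Extract every quantifier outward, since the variables are now distinct and don't occur free across branches:
  ∃w ∀t ∃x ∀z (¬J(w) ∨ ¬G(t,t) ∧ (J(z) ∨ J(x)))

∃w ∀t ∃x ∀z (¬J(w) ∨ ¬G(t,t) ∧ (J(z) ∨ J(x)))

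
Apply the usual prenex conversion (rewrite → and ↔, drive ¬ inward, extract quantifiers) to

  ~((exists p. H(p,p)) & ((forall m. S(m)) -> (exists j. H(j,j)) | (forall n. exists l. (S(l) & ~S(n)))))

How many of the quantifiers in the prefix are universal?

First replace A → B with ¬A ∨ B.
  ~((exists p. H(p,p)) & (~(forall m. S(m)) | (exists j. H(j,j)) | (forall n. exists l. (S(l) & ~S(n)))))
Move each ¬ inward, flipping quantifiers it crosses:
  (forall p. ~H(p,p)) | (forall m. S(m)) & (forall j. ~H(j,j)) & (exists n. forall l. (~S(l) | S(n)))
Finally move all quantifiers to the prefix:
  forall p. forall m. forall j. exists n. forall l. (~H(p,p) | S(m) & ~H(j,j) & (~S(l) | S(n)))
The prefix is forall p forall m forall j exists n forall l: 4 universal, 1 existential.

4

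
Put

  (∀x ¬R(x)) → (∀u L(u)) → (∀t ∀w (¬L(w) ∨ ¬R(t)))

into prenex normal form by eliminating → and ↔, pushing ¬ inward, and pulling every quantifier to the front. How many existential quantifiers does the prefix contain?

Rewrite implications/biconditionals: A → B as ¬A ∨ B.
  ¬(∀x ¬R(x)) ∨ ¬(∀u L(u)) ∨ (∀t ∀w (¬L(w) ∨ ¬R(t)))
Drive negations inward (¬∀x A ≡ ∃x ¬A, ¬∃x A ≡ ∀x ¬A, De Morgan for ∧/∨):
  (∃x R(x)) ∨ (∃u ¬L(u)) ∨ (∀t ∀w (¬L(w) ∨ ¬R(t)))
Extract every quantifier outward, since the variables are now distinct and don't occur free across branches:
  ∃x ∃u ∀t ∀w (R(x) ∨ ¬L(u) ∨ ¬L(w) ∨ ¬R(t))
The prefix is ∃x ∃u ∀t ∀w: 2 universal, 2 existential.

2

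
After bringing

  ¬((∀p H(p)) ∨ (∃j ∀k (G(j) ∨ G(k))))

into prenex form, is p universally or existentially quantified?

existential

Move each ¬ inward, flipping quantifiers it crosses:
  (∃p ¬H(p)) ∧ (∀j ∃k (¬G(j) ∧ ¬G(k)))
Extract every quantifier outward, since the variables are now distinct and don't occur free across branches:
  ∃p ∀j ∃k (¬H(p) ∧ ¬G(j) ∧ ¬G(k))
The quantifier ∀p sits under an odd number of negations, so it flips to ∃p.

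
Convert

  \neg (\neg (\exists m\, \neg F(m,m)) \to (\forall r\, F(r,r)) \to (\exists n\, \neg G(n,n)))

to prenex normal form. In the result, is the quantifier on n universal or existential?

universal

First replace A → B with ¬A ∨ B.
  \neg (\neg \neg (\exists m\, \neg F(m,m)) \lor \neg (\forall r\, F(r,r)) \lor (\exists n\, \neg G(n,n)))
Move each ¬ inward, flipping quantifiers it crosses:
  (\forall m\, F(m,m)) \land (\forall r\, F(r,r)) \land (\forall n\, G(n,n))
All bound variables are already distinct, so no renaming is needed.
Finally move all quantifiers to the prefix:
  \forall m\, \forall r\, \forall n\, (F(m,m) \land F(r,r) \land G(n,n))
The quantifier \exists n sits under an odd number of negations (counting the antecedent side of each →), so it flips to \forall n.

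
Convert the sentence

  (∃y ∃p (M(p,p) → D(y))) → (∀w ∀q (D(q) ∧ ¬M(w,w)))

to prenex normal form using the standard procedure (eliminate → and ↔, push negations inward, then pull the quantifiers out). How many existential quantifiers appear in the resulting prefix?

0

Eliminate → and ↔ using ¬ and ∨.
  ¬(∃y ∃p (¬M(p,p) ∨ D(y))) ∨ (∀w ∀q (D(q) ∧ ¬M(w,w)))
Push ¬ through the quantifiers and connectives to reach negation normal form:
  (∀y ∀p (M(p,p) ∧ ¬D(y))) ∨ (∀w ∀q (D(q) ∧ ¬M(w,w)))
All bound variables are already distinct, so no renaming is needed.
Pull the quantifiers to the front (each side's bound variable is not free in the other side):
  ∀y ∀p ∀w ∀q (M(p,p) ∧ ¬D(y) ∨ D(q) ∧ ¬M(w,w))
The prefix is ∀y ∀p ∀w ∀q: 4 universal, 0 existential.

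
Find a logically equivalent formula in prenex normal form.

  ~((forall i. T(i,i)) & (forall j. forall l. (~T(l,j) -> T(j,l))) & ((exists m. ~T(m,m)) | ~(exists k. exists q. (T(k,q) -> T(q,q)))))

Eliminate → and ↔ using ¬ and ∨.
  ~((forall i. T(i,i)) & (forall j. forall l. (~~T(l,j) | T(j,l))) & ((exists m. ~T(m,m)) | ~(exists k. exists q. (~T(k,q) | T(q,q)))))
Push ¬ through the quantifiers and connectives to reach negation normal form:
  (exists i. ~T(i,i)) | (exists j. exists l. (~T(l,j) & ~T(j,l))) | (forall m. T(m,m)) & (exists k. exists q. (~T(k,q) | T(q,q)))
Finally move all quantifiers to the prefix:
  exists i. exists j. exists l. forall m. exists k. exists q. (~T(i,i) | ~T(l,j) & ~T(j,l) | T(m,m) & (~T(k,q) | T(q,q)))

exists i. exists j. exists l. forall m. exists k. exists q. (~T(i,i) | ~T(l,j) & ~T(j,l) | T(m,m) & (~T(k,q) | T(q,q)))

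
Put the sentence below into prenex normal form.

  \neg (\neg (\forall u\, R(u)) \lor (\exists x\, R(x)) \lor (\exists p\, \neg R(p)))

Move each ¬ inward, flipping quantifiers it crosses:
  (\forall u\, R(u)) \land (\forall x\, \neg R(x)) \land (\forall p\, R(p))
Extract every quantifier outward, since the variables are now distinct and don't occur free across branches:
  \forall u\, \forall x\, \forall p\, (R(u) \land \neg R(x) \land R(p))

\forall u\, \forall x\, \forall p\, (R(u) \land \neg R(x) \land R(p))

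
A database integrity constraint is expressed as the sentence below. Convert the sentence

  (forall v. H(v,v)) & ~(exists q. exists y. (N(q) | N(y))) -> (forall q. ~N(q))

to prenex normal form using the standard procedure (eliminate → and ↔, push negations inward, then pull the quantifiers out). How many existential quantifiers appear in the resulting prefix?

3

Rewrite implications/biconditionals: A → B as ¬A ∨ B.
  ~((forall v. H(v,v)) & ~(exists q. exists y. (N(q) | N(y)))) | (forall q. ~N(q))
Push ¬ through the quantifiers and connectives to reach negation normal form:
  (exists v. ~H(v,v)) | (exists q. exists y. (N(q) | N(y))) | (forall q. ~N(q))
Rename bound variables to avoid capture: q↦c.
  (exists v. ~H(v,v)) | (exists q. exists y. (N(q) | N(y))) | (forall c. ~N(c))
Pull the quantifiers to the front (each side's bound variable is not free in the other side):
  exists v. exists q. exists y. forall c. (~H(v,v) | N(q) | N(y) | ~N(c))
The prefix is exists v exists q exists y forall c: 1 universal, 3 existential.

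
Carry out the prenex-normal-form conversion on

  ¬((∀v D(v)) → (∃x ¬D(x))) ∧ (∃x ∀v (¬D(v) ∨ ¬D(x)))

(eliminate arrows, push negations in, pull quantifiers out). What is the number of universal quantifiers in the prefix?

Eliminate → and ↔ using ¬ and ∨.
  ¬(¬(∀v D(v)) ∨ (∃x ¬D(x))) ∧ (∃x ∀v (¬D(v) ∨ ¬D(x)))
Move each ¬ inward, flipping quantifiers it crosses:
  (∀v D(v)) ∧ (∀x D(x)) ∧ (∃x ∀v (¬D(v) ∨ ¬D(x)))
Rename bound variables to avoid capture: x↦q, v↦y1.
  (∀v D(v)) ∧ (∀x D(x)) ∧ (∃q ∀y1 (¬D(y1) ∨ ¬D(q)))
Pull the quantifiers to the front (each side's bound variable is not free in the other side):
  ∀v ∀x ∃q ∀y1 (D(v) ∧ D(x) ∧ (¬D(y1) ∨ ¬D(q)))
The prefix is ∀v ∀x ∃q ∀y1: 3 universal, 1 existential.

3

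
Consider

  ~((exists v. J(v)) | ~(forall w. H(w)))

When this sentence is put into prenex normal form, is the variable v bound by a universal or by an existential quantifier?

Move each ¬ inward, flipping quantifiers it crosses:
  (forall v. ~J(v)) & (forall w. H(w))
Extract every quantifier outward, since the variables are now distinct and don't occur free across branches:
  forall v. forall w. (~J(v) & H(w))
The quantifier exists v sits under an odd number of negations, so it flips to forall v.

universal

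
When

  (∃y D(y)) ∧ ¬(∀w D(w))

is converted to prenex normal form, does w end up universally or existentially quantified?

existential

Drive negations inward (¬∀x A ≡ ∃x ¬A, ¬∃x A ≡ ∀x ¬A, De Morgan for ∧/∨):
  (∃y D(y)) ∧ (∃w ¬D(w))
Pull the quantifiers to the front (each side's bound variable is not free in the other side):
  ∃y ∃w (D(y) ∧ ¬D(w))
The quantifier ∀w sits under an odd number of negations, so it flips to ∃w.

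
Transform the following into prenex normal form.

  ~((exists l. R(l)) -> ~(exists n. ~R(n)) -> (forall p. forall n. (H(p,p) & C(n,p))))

Eliminate → and ↔ using ¬ and ∨.
  ~(~(exists l. R(l)) | ~~(exists n. ~R(n)) | (forall p. forall n. (H(p,p) & C(n,p))))
Push ¬ through the quantifiers and connectives to reach negation normal form:
  (exists l. R(l)) & (forall n. R(n)) & (exists p. exists n. (~H(p,p) | ~C(n,p)))
Give each quantifier a distinct variable: n↦s.
  (exists l. R(l)) & (forall n. R(n)) & (exists p. exists s. (~H(p,p) | ~C(s,p)))
Finally move all quantifiers to the prefix:
  exists l. forall n. exists p. exists s. (R(l) & R(n) & (~H(p,p) | ~C(s,p)))

exists l. forall n. exists p. exists s. (R(l) & R(n) & (~H(p,p) | ~C(s,p)))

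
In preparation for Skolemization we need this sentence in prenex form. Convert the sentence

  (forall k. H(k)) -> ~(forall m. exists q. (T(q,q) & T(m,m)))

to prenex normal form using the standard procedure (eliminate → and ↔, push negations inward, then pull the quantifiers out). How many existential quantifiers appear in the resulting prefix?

Rewrite implications/biconditionals: A → B as ¬A ∨ B.
  ~(forall k. H(k)) | ~(forall m. exists q. (T(q,q) & T(m,m)))
Push ¬ through the quantifiers and connectives to reach negation normal form:
  (exists k. ~H(k)) | (exists m. forall q. (~T(q,q) | ~T(m,m)))
Finally move all quantifiers to the prefix:
  exists k. exists m. forall q. (~H(k) | ~T(q,q) | ~T(m,m))
The prefix is exists k exists m forall q: 1 universal, 2 existential.

2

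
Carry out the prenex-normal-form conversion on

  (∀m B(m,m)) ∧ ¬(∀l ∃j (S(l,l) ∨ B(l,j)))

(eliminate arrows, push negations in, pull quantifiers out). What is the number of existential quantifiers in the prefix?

1

Move each ¬ inward, flipping quantifiers it crosses:
  (∀m B(m,m)) ∧ (∃l ∀j (¬S(l,l) ∧ ¬B(l,j)))
All bound variables are already distinct, so no renaming is needed.
Pull the quantifiers to the front (each side's bound variable is not free in the other side):
  ∀m ∃l ∀j (B(m,m) ∧ ¬S(l,l) ∧ ¬B(l,j))
The prefix is ∀m ∃l ∀j: 2 universal, 1 existential.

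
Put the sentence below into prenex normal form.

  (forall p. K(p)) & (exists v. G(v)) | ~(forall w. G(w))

forall p. exists v. exists w. (K(p) & G(v) | ~G(w))

Move each ¬ inward, flipping quantifiers it crosses:
  (forall p. K(p)) & (exists v. G(v)) | (exists w. ~G(w))
Extract every quantifier outward, since the variables are now distinct and don't occur free across branches:
  forall p. exists v. exists w. (K(p) & G(v) | ~G(w))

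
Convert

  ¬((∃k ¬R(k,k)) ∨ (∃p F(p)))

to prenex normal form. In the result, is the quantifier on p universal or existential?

Drive negations inward (¬∀x A ≡ ∃x ¬A, ¬∃x A ≡ ∀x ¬A, De Morgan for ∧/∨):
  (∀k R(k,k)) ∧ (∀p ¬F(p))
All bound variables are already distinct, so no renaming is needed.
Finally move all quantifiers to the prefix:
  ∀k ∀p (R(k,k) ∧ ¬F(p))
The quantifier ∃p sits under an odd number of negations, so it flips to ∀p.

universal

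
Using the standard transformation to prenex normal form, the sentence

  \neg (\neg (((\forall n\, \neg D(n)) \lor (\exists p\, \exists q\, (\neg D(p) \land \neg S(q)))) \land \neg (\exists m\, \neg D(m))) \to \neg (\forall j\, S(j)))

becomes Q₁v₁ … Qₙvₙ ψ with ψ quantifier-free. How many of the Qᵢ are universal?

Rewrite implications/biconditionals: A → B as ¬A ∨ B.
  \neg (\neg \neg (((\forall n\, \neg D(n)) \lor (\exists p\, \exists q\, (\neg D(p) \land \neg S(q)))) \land \neg (\exists m\, \neg D(m))) \lor \neg (\forall j\, S(j)))
Push ¬ through the quantifiers and connectives to reach negation normal form:
  ((\exists n\, D(n)) \land (\forall p\, \forall q\, (D(p) \lor S(q))) \lor (\exists m\, \neg D(m))) \land (\forall j\, S(j))
Extract every quantifier outward, since the variables are now distinct and don't occur free across branches:
  \exists n\, \forall p\, \forall q\, \exists m\, \forall j\, ((D(n) \land (D(p) \lor S(q)) \lor \neg D(m)) \land S(j))
The prefix is \exists n \forall p \forall q \exists m \forall j: 3 universal, 2 existential.

3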